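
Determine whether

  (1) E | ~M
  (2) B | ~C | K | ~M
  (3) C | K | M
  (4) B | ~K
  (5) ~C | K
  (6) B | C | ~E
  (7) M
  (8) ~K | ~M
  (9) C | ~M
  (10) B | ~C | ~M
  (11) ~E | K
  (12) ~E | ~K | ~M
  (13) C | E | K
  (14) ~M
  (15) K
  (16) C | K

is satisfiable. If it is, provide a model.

Unsatisfiable

Case M = True:
  Clause (~M) is falsified — contradiction.
Case M = False:
  Clause (M) is falsified — contradiction.
Both cases fail, so the formula is unsatisfiable.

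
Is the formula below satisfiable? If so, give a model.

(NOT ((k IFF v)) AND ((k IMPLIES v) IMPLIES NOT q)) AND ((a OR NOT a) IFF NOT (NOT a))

q = True, v = False, a = True, k = True

  NOT ((k IFF v)) AND ((k IMPLIES v) IMPLIES NOT q) = True
    NOT ((k IFF v)) = True
      k IFF v = False
    (k IMPLIES v) IMPLIES NOT q = True
      k IMPLIES v = False
      NOT q = False
  (a OR NOT a) IFF NOT (NOT a) = True
    a OR NOT a = True
      NOT a = False
    NOT (NOT a) = True
      NOT a = False
Both conjuncts True, so the formula holds.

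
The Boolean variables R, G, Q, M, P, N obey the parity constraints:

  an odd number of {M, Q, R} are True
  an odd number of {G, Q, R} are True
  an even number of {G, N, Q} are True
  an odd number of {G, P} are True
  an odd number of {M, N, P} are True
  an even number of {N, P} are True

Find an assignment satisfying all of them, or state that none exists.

R = True, G = True, Q = True, M = True, P = False, N = False

{M, Q, R}: 3 true → odd ✓
{G, Q, R}: 3 true → odd ✓
{G, N, Q}: 2 true → even ✓
{G, P}: 1 true → odd ✓
{M, N, P}: 1 true → odd ✓
{N, P}: 0 true → even ✓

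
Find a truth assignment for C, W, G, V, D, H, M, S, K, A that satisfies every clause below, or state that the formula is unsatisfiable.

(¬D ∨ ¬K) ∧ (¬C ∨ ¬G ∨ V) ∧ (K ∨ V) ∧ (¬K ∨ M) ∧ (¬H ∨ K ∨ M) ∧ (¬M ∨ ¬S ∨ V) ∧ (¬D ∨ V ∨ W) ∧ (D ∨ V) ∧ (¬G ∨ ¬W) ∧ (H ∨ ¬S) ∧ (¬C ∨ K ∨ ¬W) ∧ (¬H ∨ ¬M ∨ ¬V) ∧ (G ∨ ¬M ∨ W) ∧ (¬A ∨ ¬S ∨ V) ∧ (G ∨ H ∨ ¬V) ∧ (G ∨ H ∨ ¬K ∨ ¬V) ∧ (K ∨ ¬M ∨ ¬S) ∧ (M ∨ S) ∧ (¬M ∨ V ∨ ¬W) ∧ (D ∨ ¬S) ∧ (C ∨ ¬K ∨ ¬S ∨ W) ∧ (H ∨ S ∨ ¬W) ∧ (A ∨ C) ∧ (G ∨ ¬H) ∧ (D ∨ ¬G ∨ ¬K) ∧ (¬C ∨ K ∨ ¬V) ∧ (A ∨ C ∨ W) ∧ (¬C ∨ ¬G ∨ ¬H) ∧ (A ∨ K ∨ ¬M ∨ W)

C: False, W: False, G: True, V: True, D: True, H: False, M: True, S: False, K: False, A: True

Set C = False.
  then (A ∨ C) forces A = True.
Try W = True:
  (¬G ∨ ¬W) forces G = False.
  (G ∨ ¬H) forces H = False.
  (H ∨ ¬S) forces S = False.
  clause (H ∨ S ∨ ¬W) is falsified — backtrack.
So W = False.
Set G = True.
Set V = True.
Set D = True.
  then (¬D ∨ ¬K) forces K = False.
Try H = True:
  (¬H ∨ K ∨ M) forces M = True.
  clause (¬H ∨ ¬M ∨ ¬V) is falsified — backtrack.
So H = False.
  then (H ∨ ¬S) forces S = False.
  then (M ∨ S) forces M = True.
All clauses satisfied.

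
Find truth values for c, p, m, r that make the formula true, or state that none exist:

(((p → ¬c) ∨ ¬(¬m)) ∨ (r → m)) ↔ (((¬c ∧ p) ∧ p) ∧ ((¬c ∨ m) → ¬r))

c=F; p=T; m=T; r=F

  (((p → ¬c) ∨ ¬(¬m)) ∨ (r → m)) ↔ (((¬c ∧ p) ∧ p) ∧ ((¬c ∨ m) → ¬r)) = True
    ((p → ¬c) ∨ ¬(¬m)) ∨ (r → m) = True
      (p → ¬c) ∨ ¬(¬m) = True
        p → ¬c = True
          ¬c = True
        ¬(¬m) = True
          ¬m = False
      r → m = True
    ((¬c ∧ p) ∧ p) ∧ ((¬c ∨ m) → ¬r) = True
      (¬c ∧ p) ∧ p = True
        ¬c ∧ p = True
          ¬c = True
      (¬c ∨ m) → ¬r = True
        ¬c ∨ m = True
          ¬c = True
        ¬r = True
The formula evaluates to True.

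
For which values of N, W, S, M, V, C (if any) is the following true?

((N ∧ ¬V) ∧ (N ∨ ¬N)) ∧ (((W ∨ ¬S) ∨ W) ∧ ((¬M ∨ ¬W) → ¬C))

N: True, W: True, S: True, M: True, V: False, C: False

  (N ∧ ¬V) ∧ (N ∨ ¬N) = True
    N ∧ ¬V = True
      ¬V = True
    N ∨ ¬N = True
      ¬N = False
  ((W ∨ ¬S) ∨ W) ∧ ((¬M ∨ ¬W) → ¬C) = True
    (W ∨ ¬S) ∨ W = True
      W ∨ ¬S = True
        ¬S = False
    (¬M ∨ ¬W) → ¬C = True
      ¬M ∨ ¬W = False
        ¬M = False
        ¬W = False
      ¬C = True
Both conjuncts True, so the formula holds.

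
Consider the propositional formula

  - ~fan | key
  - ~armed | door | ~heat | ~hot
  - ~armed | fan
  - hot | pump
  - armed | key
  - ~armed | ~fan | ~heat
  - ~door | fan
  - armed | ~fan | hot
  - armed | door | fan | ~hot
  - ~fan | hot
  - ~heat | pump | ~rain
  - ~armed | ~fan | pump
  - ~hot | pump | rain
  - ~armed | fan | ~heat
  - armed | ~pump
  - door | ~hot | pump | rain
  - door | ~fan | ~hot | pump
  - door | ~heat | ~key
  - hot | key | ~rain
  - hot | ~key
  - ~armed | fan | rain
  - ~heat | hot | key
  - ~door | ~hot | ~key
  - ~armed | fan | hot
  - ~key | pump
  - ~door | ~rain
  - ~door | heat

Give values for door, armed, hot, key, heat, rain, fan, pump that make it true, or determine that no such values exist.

door = False; armed = True; hot = True; key = True; heat = False; rain = False; fan = True; pump = True

Try door = True:
  (~door | fan) forces fan = True.
  (~fan | key) forces key = True.
  (~fan | hot) forces hot = True.
  clause (~door | ~hot | ~key) is falsified — backtrack.
So door = False.
Try armed = False:
  (armed | key) forces key = True.
  (armed | ~pump) forces pump = False.
  clause (~key | pump) is falsified — backtrack.
So armed = True.
  then (~armed | fan) forces fan = True.
  then (~armed | ~fan | ~heat) forces heat = False.
  then (~fan | hot) forces hot = True.
  then (~armed | ~fan | pump) forces pump = True.
  then (~fan | key) forces key = True.
Set rain = False.
All clauses satisfied.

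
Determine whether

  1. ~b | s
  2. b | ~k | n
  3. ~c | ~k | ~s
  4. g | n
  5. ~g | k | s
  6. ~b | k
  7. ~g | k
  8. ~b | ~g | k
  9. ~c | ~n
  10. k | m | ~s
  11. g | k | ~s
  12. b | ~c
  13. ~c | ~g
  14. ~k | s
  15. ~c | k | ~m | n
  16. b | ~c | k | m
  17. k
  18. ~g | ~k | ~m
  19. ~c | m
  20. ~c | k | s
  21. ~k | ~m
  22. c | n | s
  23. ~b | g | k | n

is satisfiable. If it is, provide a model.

n = True; b = False; k = True; s = True; m = False; g = False; c = False

Unit clause (k) forces k = True.
In (~k | ~m) only ~m is left, so m = False.
In (~k | s) only s is left, so s = True.
In (~c | m) only ~c is left, so c = False.
Set n = True.
Set b = False.
Set g = False.
All clauses satisfied.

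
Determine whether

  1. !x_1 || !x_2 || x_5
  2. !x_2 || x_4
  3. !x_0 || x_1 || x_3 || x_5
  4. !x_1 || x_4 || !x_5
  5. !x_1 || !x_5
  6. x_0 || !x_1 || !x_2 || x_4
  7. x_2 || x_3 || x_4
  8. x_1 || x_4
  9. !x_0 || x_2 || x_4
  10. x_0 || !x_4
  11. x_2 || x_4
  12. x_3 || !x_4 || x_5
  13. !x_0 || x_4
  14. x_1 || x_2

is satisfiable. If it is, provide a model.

Try x_0 = False:
  (x_0 || !x_4) forces x_4 = False.
  (!x_2 || x_4) forces x_2 = False.
  clause (x_2 || x_4) is falsified — backtrack.
So x_0 = True.
  then (!x_0 || x_4) forces x_4 = True.
Set x_1 = False.
  then (x_1 || x_2) forces x_2 = True.
Set x_3 = True.
Set x_5 = False.
All clauses satisfied.

x_0 = True, x_1 = False, x_2 = True, x_3 = True, x_4 = True, x_5 = False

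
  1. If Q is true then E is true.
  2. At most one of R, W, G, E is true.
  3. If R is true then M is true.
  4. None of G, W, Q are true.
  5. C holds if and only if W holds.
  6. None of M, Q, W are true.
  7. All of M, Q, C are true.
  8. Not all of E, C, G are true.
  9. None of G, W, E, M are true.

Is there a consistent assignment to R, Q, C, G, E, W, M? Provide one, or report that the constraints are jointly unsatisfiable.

UNSATISFIABLE

Case Q = True:
  Constraint (4) is violated (Q=T) — contradiction.
Case Q = False:
  Constraint (7) is violated (Q=F) — contradiction.
Both cases fail — unsatisfiable.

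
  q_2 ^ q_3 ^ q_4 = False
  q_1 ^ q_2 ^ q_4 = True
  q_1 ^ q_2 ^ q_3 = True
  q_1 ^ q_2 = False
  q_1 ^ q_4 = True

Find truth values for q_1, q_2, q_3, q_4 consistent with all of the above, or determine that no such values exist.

q_1: False, q_2: False, q_3: True, q_4: True

q_2 ^ q_3 ^ q_4 = F ^ T ^ T = False ✓
q_1 ^ q_2 ^ q_4 = F ^ F ^ T = True ✓
q_1 ^ q_2 ^ q_3 = F ^ F ^ T = True ✓
q_1 ^ q_2 = F ^ F = False ✓
q_1 ^ q_4 = F ^ T = True ✓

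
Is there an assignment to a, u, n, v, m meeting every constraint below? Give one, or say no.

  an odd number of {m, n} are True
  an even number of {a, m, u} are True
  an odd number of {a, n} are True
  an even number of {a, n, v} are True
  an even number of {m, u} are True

a=F, u=F, n=T, v=T, m=F

{m, n}: 1 true → odd ✓
{a, m, u}: 0 true → even ✓
{a, n}: 1 true → odd ✓
{a, n, v}: 2 true → even ✓
{m, u}: 0 true → even ✓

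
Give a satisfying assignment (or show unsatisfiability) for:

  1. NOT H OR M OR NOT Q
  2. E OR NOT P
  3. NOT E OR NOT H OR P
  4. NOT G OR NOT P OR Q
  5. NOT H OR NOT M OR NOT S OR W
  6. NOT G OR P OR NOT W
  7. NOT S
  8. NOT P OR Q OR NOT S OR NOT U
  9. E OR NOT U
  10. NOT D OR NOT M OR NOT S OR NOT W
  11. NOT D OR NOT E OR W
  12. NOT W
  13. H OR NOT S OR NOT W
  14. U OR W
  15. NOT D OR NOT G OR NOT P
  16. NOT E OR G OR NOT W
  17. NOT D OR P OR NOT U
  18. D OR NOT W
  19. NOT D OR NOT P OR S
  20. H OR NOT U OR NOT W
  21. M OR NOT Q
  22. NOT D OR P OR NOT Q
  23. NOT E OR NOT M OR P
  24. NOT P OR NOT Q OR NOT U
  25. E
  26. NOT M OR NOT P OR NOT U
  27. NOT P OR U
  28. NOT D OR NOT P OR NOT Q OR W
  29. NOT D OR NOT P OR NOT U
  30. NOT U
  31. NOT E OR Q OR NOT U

Case S = True:
  Clause (NOT S) is falsified — contradiction.
Case S = False:
  (NOT W) forces W = False.
  (U OR W) forces U = True.
  Clause (NOT U) is falsified — contradiction.
Both cases fail, so the formula is unsatisfiable.

Unsatisfiable — no assignment works.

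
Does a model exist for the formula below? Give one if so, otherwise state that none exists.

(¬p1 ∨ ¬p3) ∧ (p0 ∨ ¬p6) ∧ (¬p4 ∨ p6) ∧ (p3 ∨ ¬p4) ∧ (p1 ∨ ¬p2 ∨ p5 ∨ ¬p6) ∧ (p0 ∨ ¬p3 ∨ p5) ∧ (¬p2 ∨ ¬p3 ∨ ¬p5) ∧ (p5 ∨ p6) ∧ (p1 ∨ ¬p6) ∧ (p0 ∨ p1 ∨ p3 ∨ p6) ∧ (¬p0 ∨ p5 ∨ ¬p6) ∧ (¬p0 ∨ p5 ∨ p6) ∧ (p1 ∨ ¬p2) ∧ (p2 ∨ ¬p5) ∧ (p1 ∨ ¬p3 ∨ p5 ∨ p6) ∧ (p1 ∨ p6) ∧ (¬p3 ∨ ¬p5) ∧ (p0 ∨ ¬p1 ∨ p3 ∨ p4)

p0 = True; p1 = True; p2 = True; p3 = False; p4 = False; p5 = True; p6 = False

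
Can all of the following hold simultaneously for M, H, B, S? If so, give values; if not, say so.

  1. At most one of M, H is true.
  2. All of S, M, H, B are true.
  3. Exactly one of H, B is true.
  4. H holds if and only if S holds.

Case M = True:
  (1) with M=T forces H = False.
  Constraint (2) is violated (H=F) — contradiction.
Case M = False:
  Constraint (2) is violated (M=F) — contradiction.
Both cases fail — unsatisfiable.

Unsatisfiable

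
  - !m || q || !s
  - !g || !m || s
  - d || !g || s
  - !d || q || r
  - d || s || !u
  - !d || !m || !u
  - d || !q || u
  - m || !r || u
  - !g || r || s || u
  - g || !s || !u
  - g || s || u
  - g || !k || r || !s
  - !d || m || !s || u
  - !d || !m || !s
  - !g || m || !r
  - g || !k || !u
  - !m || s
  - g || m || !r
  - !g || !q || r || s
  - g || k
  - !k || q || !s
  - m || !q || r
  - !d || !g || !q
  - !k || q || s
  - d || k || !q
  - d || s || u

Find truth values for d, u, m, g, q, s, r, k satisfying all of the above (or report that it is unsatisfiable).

Set d = False.
Set u = False.
  then (d || !q || u) forces q = False.
  then (d || s || u) forces s = True.
  then (!m || q || !s) forces m = False.
  then (m || !r || u) forces r = False.
  then (!k || q || !s) forces k = False.
  then (g || k) forces g = True.
All clauses satisfied.

d = False; u = False; m = False; g = True; q = False; s = True; r = False; k = False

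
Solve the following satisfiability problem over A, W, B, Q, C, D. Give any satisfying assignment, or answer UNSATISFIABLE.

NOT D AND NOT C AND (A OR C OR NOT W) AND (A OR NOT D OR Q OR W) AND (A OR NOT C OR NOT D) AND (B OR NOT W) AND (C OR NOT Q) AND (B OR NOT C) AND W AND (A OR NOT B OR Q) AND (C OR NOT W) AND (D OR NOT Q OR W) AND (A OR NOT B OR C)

UNSATISFIABLE

Case W = True:
  (NOT D) forces D = False.
  (NOT C) forces C = False.
  Clause (C OR NOT W) is falsified — contradiction.
Case W = False:
  Clause (W) is falsified — contradiction.
Both cases fail, so the formula is unsatisfiable.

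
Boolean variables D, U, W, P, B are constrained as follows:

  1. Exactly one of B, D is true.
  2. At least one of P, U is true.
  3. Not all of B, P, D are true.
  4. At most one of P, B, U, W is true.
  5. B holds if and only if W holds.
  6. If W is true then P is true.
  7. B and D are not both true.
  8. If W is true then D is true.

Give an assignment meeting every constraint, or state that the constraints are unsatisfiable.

D=T; U=T; W=F; P=F; B=F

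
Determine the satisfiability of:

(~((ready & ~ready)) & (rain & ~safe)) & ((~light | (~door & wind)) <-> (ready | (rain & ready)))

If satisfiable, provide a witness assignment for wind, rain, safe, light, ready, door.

wind=F; rain=T; safe=F; light=T; ready=F; door=F

  ~((ready & ~ready)) & (rain & ~safe) = True
    ~((ready & ~ready)) = True
      ready & ~ready = False
        ~ready = True
    rain & ~safe = True
      ~safe = True
  (~light | (~door & wind)) <-> (ready | (rain & ready)) = True
    ~light | (~door & wind) = False
      ~light = False
      ~door & wind = False
        ~door = True
    ready | (rain & ready) = False
      rain & ready = False
Both conjuncts True, so the formula holds.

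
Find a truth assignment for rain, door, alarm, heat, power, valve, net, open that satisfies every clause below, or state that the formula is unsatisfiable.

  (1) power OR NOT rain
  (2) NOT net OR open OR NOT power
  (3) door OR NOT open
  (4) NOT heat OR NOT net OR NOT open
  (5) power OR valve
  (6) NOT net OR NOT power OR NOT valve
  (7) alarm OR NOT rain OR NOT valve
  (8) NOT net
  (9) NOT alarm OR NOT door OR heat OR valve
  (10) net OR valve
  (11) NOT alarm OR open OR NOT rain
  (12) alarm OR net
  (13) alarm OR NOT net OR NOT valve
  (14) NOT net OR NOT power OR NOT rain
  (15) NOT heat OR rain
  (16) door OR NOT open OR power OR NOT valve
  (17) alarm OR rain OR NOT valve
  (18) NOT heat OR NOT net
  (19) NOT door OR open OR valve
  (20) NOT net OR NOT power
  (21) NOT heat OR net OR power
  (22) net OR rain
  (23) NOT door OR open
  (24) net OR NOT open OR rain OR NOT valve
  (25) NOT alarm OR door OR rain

rain = True; door = True; alarm = True; heat = True; power = True; valve = True; net = False; open = True

Unit clause (NOT net) forces net = False.
In (net OR valve) only valve is left, so valve = True.
In (alarm OR net) only alarm is left, so alarm = True.
In (net OR rain) only rain is left, so rain = True.
In (power OR NOT rain) only power is left, so power = True.
In (NOT alarm OR open OR NOT rain) only open is left, so open = True.
In (door OR NOT open) only door is left, so door = True.
Set heat = True.
All clauses satisfied.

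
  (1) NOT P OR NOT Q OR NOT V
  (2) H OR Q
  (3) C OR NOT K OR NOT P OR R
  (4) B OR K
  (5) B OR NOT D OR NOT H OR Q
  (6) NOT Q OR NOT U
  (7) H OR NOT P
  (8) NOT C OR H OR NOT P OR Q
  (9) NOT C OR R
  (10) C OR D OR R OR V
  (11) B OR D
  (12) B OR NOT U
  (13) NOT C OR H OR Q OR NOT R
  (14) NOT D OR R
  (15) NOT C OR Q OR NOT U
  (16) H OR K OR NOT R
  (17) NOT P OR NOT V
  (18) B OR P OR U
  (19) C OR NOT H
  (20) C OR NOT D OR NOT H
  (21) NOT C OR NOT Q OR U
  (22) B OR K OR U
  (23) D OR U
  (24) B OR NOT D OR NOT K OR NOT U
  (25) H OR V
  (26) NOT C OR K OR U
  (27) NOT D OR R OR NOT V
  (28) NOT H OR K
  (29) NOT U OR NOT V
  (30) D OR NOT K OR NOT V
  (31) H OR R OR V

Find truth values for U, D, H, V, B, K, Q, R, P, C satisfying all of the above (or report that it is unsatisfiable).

Try U = True:
  (NOT Q OR NOT U) forces Q = False.
  (H OR Q) forces H = True.
  (B OR NOT U) forces B = True.
  (NOT C OR Q OR NOT U) forces C = False.
  clause (C OR NOT H) is falsified — backtrack.
So U = False.
  then (D OR U) forces D = True.
  then (NOT D OR R) forces R = True.
Set H = True.
  then (C OR NOT H) forces C = True.
  then (NOT C OR NOT Q OR U) forces Q = False.
  then (NOT C OR K OR U) forces K = True.
  then (B OR NOT D OR NOT H OR Q) forces B = True.
Set V = False.
Set P = False.
All clauses satisfied.

U = False; D = True; H = True; V = False; B = True; K = True; Q = False; R = True; P = False; C = True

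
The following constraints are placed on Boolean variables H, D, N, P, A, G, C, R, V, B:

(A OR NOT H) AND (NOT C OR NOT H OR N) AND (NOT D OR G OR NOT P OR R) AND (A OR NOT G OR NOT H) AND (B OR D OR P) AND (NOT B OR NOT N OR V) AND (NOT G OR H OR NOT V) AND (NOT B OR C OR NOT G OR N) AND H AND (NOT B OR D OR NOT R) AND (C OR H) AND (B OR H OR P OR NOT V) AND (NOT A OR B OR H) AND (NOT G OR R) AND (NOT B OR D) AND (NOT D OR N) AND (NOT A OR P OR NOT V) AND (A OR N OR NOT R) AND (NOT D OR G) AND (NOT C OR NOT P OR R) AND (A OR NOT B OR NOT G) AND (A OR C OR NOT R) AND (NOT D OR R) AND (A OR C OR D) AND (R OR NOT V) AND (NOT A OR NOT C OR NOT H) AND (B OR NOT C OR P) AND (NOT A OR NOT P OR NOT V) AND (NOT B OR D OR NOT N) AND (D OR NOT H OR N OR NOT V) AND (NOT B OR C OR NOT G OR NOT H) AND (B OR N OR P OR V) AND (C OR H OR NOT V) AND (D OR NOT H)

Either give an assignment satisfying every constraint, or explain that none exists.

H = True, D = True, N = True, P = True, A = True, G = True, C = False, R = True, V = False, B = False

Unit clause (H) forces H = True.
In (D OR NOT H) only D is left, so D = True.
In (A OR NOT H) only A is left, so A = True.
In (NOT D OR N) only N is left, so N = True.
In (NOT D OR G) only G is left, so G = True.
In (NOT D OR R) only R is left, so R = True.
In (NOT A OR NOT C OR NOT H) only NOT C is left, so C = False.
In (NOT B OR C OR NOT G OR NOT H) only NOT B is left, so B = False.
Set P = True.
  then (NOT A OR NOT P OR NOT V) forces V = False.
All clauses satisfied.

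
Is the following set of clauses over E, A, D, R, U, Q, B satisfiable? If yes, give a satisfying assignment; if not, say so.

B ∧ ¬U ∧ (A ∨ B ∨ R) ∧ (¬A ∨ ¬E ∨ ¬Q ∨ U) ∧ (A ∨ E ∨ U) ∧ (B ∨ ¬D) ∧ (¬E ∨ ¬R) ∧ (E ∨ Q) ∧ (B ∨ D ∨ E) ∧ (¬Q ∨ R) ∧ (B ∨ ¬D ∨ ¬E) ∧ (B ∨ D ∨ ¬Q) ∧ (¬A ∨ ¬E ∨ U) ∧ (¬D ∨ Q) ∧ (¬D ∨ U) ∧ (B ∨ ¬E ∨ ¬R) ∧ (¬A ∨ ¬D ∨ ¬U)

E = True; A = False; D = False; R = False; U = False; Q = False; B = True

Unit clause (B) forces B = True.
Unit clause (¬U) forces U = False.
In (¬D ∨ U) only ¬D is left, so D = False.
Set E = True.
  then (¬E ∨ ¬R) forces R = False.
  then (¬Q ∨ R) forces Q = False.
  then (¬A ∨ ¬E ∨ U) forces A = False.
All clauses satisfied.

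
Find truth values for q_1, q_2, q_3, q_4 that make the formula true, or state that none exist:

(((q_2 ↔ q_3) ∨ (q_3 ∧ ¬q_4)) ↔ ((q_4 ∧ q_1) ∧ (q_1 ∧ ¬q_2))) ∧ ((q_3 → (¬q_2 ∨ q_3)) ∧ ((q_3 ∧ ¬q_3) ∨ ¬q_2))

q_1 = True, q_2 = False, q_3 = False, q_4 = True

  ((q_2 ↔ q_3) ∨ (q_3 ∧ ¬q_4)) ↔ ((q_4 ∧ q_1) ∧ (q_1 ∧ ¬q_2)) = True
    (q_2 ↔ q_3) ∨ (q_3 ∧ ¬q_4) = True
      q_2 ↔ q_3 = True
      q_3 ∧ ¬q_4 = False
        ¬q_4 = False
    (q_4 ∧ q_1) ∧ (q_1 ∧ ¬q_2) = True
      q_4 ∧ q_1 = True
      q_1 ∧ ¬q_2 = True
        ¬q_2 = True
  (q_3 → (¬q_2 ∨ q_3)) ∧ ((q_3 ∧ ¬q_3) ∨ ¬q_2) = True
    q_3 → (¬q_2 ∨ q_3) = True
      ¬q_2 ∨ q_3 = True
        ¬q_2 = True
    (q_3 ∧ ¬q_3) ∨ ¬q_2 = True
      q_3 ∧ ¬q_3 = False
        ¬q_3 = True
      ¬q_2 = True
Both conjuncts True, so the formula holds.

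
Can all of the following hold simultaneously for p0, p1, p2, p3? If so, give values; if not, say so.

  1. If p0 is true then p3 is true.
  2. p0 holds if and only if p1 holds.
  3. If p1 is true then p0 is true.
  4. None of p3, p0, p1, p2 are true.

p0=F, p1=F, p2=F, p3=F

  (1) p0=F ⇒ p3: vacuous ✓
  (2) p0=F, p1=F — same ✓
  (3) p1=F ⇒ p0: vacuous ✓
  (4) {p3, p0, p1, p2}: 0 true — none ✓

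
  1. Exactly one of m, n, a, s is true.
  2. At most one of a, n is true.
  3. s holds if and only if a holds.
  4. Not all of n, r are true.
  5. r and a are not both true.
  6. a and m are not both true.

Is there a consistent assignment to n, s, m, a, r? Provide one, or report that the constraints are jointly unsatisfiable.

n: True, s: False, m: False, a: False, r: False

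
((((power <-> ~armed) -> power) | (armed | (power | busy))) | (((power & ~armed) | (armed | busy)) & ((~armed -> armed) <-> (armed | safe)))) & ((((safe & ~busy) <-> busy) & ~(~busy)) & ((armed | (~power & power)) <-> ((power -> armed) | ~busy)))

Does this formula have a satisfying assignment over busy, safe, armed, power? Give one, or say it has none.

No satisfying assignment exists.

Case busy = True: the conjunct (safe & ~busy) <-> busy becomes (safe & False) <-> True = False.
Case busy = False: the conjunct ~(~busy) becomes ~(~False) = False.
Both cases fail — unsatisfiable.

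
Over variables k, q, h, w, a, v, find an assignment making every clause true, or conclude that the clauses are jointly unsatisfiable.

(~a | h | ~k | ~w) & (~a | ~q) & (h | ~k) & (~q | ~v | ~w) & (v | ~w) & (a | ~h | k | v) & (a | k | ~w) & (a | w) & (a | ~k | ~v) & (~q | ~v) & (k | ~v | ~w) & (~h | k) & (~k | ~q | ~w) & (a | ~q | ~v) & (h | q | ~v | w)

Set k = True.
  then (h | ~k) forces h = True.
Try q = True:
  (~a | ~q) forces a = False.
  (a | w) forces w = True.
  clause (~k | ~q | ~w) is falsified — backtrack.
So q = False.
Set w = False.
  then (a | w) forces a = True.
Set v = False.
All clauses satisfied.

k = True; q = False; h = True; w = False; a = True; v = False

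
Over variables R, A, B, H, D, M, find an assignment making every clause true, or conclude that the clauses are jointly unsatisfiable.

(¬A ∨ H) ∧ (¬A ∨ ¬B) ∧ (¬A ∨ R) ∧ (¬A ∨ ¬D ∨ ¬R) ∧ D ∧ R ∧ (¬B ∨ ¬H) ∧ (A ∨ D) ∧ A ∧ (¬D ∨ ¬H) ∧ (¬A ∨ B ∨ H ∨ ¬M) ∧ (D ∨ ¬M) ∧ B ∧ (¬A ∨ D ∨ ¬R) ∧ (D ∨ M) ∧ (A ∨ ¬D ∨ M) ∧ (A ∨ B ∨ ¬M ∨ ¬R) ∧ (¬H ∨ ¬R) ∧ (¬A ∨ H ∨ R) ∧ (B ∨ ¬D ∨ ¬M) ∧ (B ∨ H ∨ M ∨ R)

UNSATISFIABLE

Case B = True:
  (¬A ∨ ¬B) forces A = False.
  Clause (A) is falsified — contradiction.
Case B = False:
  Clause (B) is falsified — contradiction.
Both cases fail, so the formula is unsatisfiable.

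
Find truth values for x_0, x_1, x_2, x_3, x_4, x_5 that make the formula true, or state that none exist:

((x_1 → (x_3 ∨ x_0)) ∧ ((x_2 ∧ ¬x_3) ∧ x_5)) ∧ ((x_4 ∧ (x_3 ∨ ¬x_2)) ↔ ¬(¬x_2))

Unsatisfiable — no assignment works.

Case x_2 = True: the formula simplifies to ((x_1 → (x_3 ∨ x_0)) ∧ (¬x_3 ∧ x_5)) ∧ (x_4 ∧ x_3).
  x_3 = True: the conjunct ¬x_3 is False.
  x_3 = False: the conjunct x_3 is False.
Case x_2 = False: the conjunct x_2 is False.
Both cases fail — unsatisfiable.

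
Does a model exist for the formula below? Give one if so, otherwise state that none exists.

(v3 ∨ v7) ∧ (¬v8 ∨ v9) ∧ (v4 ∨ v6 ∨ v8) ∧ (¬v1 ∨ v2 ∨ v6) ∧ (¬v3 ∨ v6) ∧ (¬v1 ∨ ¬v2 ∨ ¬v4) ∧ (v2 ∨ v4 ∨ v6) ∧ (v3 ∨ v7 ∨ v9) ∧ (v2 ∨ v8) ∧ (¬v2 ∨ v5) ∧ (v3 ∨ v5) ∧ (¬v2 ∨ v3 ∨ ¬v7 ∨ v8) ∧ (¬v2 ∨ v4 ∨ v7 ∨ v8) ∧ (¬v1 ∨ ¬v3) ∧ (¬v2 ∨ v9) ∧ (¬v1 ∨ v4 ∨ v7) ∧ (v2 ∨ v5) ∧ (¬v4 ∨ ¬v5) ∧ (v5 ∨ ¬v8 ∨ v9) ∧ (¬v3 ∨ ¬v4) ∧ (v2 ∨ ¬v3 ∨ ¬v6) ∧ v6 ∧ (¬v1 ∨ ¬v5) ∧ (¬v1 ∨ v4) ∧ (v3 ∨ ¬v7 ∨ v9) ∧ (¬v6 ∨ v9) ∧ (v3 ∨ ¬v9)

v1=F, v2=T, v3=T, v4=F, v5=T, v6=T, v7=F, v8=T, v9=T

Unit clause (v6) forces v6 = True.
In (¬v6 ∨ v9) only v9 is left, so v9 = True.
In (v3 ∨ ¬v9) only v3 is left, so v3 = True.
In (¬v1 ∨ ¬v3) only ¬v1 is left, so v1 = False.
In (¬v3 ∨ ¬v4) only ¬v4 is left, so v4 = False.
In (v2 ∨ ¬v3 ∨ ¬v6) only v2 is left, so v2 = True.
In (¬v2 ∨ v5) only v5 is left, so v5 = True.
Set v7 = False.
  then (¬v2 ∨ v4 ∨ v7 ∨ v8) forces v8 = True.
All clauses satisfied.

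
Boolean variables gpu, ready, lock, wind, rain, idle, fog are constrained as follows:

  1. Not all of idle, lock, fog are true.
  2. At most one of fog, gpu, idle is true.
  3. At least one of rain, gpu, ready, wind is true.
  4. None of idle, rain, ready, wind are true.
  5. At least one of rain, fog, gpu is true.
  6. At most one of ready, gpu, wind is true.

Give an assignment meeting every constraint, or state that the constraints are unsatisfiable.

gpu: True; ready: False; lock: False; wind: False; rain: False; idle: False; fog: False

  (1) {idle, lock, fog}: 0/3 true — not all ✓
  (2) {fog, gpu, idle}: 1 true — at most one ✓
  (3) {rain, gpu, ready, wind}: 1 true — at least one ✓
  (4) {idle, rain, ready, wind}: 0 true — none ✓
  (5) {rain, fog, gpu}: 1 true — at least one ✓
  (6) {ready, gpu, wind}: 1 true — at most one ✓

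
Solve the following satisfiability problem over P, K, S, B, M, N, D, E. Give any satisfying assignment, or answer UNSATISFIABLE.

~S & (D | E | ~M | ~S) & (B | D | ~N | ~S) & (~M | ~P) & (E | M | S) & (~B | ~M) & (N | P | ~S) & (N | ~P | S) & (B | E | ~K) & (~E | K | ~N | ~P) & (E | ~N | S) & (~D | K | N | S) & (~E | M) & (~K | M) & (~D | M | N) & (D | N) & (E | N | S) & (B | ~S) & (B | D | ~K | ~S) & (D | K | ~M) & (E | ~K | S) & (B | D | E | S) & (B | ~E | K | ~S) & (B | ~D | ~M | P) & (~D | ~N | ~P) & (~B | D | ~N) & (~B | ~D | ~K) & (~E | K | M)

Unit clause (~S) forces S = False.
Try P = True:
  (~M | ~P) forces M = False.
  (E | M | S) forces E = True.
  clause (~E | M) is falsified — backtrack.
So P = False.
Set K = True.
  then (~K | M) forces M = True.
  then (E | ~K | S) forces E = True.
  then (~B | ~M) forces B = False.
  then (B | ~D | ~M | P) forces D = False.
  then (D | N) forces N = True.
All clauses satisfied.

P = False, K = True, S = False, B = False, M = True, N = True, D = False, E = True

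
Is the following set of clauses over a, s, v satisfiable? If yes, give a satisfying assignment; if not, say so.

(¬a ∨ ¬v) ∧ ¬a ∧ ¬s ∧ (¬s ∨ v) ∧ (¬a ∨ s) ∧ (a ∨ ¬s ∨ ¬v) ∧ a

Unsatisfiable — no assignment works.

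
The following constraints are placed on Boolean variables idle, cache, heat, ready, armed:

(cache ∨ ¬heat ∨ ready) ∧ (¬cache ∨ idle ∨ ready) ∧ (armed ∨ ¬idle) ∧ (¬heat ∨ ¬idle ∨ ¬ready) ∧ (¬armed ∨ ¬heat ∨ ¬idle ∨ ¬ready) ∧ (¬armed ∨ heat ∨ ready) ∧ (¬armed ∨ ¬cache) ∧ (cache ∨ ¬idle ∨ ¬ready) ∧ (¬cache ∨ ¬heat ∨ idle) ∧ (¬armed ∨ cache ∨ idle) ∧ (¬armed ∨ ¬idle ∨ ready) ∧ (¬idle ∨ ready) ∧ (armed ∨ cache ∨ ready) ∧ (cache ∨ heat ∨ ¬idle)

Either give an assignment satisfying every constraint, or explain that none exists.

idle = False; cache = True; heat = False; ready = True; armed = False

Try idle = True:
  (armed ∨ ¬idle) forces armed = True.
  (¬armed ∨ ¬cache) forces cache = False.
  (cache ∨ ¬idle ∨ ¬ready) forces ready = False.
  clause (¬armed ∨ ¬idle ∨ ready) is falsified — backtrack.
So idle = False.
Set cache = True.
  then (¬cache ∨ idle ∨ ready) forces ready = True.
  then (¬armed ∨ ¬cache) forces armed = False.
  then (¬cache ∨ ¬heat ∨ idle) forces heat = False.
All clauses satisfied.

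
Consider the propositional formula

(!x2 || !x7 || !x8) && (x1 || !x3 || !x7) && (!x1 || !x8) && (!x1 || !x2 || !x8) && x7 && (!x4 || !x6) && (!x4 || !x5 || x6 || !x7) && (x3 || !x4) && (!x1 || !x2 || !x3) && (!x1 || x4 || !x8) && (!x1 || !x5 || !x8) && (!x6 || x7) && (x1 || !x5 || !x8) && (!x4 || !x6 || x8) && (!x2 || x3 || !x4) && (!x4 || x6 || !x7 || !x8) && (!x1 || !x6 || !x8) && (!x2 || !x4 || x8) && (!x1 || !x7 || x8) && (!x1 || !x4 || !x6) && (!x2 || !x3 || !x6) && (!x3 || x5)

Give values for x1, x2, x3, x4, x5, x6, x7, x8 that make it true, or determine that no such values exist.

x1=F, x2=F, x3=F, x4=F, x5=F, x6=F, x7=T, x8=F

Unit clause (x7) forces x7 = True.
Set x1 = False.
  then (x1 || !x3 || !x7) forces x3 = False.
  then (x3 || !x4) forces x4 = False.
Set x2 = False.
Set x5 = False.
Set x6 = False.
Set x8 = False.
All clauses satisfied.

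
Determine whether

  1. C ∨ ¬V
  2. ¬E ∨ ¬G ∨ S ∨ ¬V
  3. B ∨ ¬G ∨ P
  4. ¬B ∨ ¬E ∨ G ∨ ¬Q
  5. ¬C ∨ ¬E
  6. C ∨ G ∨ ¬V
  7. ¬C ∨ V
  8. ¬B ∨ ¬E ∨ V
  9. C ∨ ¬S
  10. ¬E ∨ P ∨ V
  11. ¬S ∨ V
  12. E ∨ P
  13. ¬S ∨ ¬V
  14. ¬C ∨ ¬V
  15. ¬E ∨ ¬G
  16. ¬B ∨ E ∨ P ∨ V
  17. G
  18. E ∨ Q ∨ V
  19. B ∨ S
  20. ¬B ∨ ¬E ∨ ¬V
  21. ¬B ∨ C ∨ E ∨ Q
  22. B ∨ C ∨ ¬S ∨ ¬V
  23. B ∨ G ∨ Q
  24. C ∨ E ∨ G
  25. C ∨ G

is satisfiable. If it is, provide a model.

Unit clause (G) forces G = True.
In (¬E ∨ ¬G) only ¬E is left, so E = False.
In (E ∨ P) only P is left, so P = True.
Set C = False.
  then (C ∨ ¬V) forces V = False.
  then (C ∨ ¬S) forces S = False.
  then (E ∨ Q ∨ V) forces Q = True.
  then (B ∨ S) forces B = True.
All clauses satisfied.

C=F, V=F, E=F, B=T, Q=T, P=T, S=F, G=T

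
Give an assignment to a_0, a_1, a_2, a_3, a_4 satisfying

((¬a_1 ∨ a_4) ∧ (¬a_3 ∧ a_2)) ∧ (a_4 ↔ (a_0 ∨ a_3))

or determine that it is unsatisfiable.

a_0 = True, a_1 = False, a_2 = True, a_3 = False, a_4 = True

  (¬a_1 ∨ a_4) ∧ (¬a_3 ∧ a_2) = True
    ¬a_1 ∨ a_4 = True
      ¬a_1 = True
    ¬a_3 ∧ a_2 = True
      ¬a_3 = True
  a_4 ↔ (a_0 ∨ a_3) = True
    a_0 ∨ a_3 = True
Both conjuncts True, so the formula holds.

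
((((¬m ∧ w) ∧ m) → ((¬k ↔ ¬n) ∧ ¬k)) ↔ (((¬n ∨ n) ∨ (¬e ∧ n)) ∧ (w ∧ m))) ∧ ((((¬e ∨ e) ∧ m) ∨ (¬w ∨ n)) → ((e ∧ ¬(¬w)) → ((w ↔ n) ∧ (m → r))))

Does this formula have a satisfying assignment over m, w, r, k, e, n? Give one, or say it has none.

m: True; w: True; r: False; k: True; e: False; n: True

  (((¬m ∧ w) ∧ m) → ((¬k ↔ ¬n) ∧ ¬k)) ↔ (((¬n ∨ n) ∨ (¬e ∧ n)) ∧ (w ∧ m)) = True
    ((¬m ∧ w) ∧ m) → ((¬k ↔ ¬n) ∧ ¬k) = True
      (¬m ∧ w) ∧ m = False
        ¬m ∧ w = False
          ¬m = False
      (¬k ↔ ¬n) ∧ ¬k = False
        ¬k ↔ ¬n = True
          ¬k = False
          ¬n = False
        ¬k = False
    ((¬n ∨ n) ∨ (¬e ∧ n)) ∧ (w ∧ m) = True
      (¬n ∨ n) ∨ (¬e ∧ n) = True
        ¬n ∨ n = True
          ¬n = False
        ¬e ∧ n = True
          ¬e = True
      w ∧ m = True
  (((¬e ∨ e) ∧ m) ∨ (¬w ∨ n)) → ((e ∧ ¬(¬w)) → ((w ↔ n) ∧ (m → r))) = True
    ((¬e ∨ e) ∧ m) ∨ (¬w ∨ n) = True
      (¬e ∨ e) ∧ m = True
        ¬e ∨ e = True
          ¬e = True
      ¬w ∨ n = True
        ¬w = False
    (e ∧ ¬(¬w)) → ((w ↔ n) ∧ (m → r)) = True
      e ∧ ¬(¬w) = False
        ¬(¬w) = True
          ¬w = False
      (w ↔ n) ∧ (m → r) = False
        w ↔ n = True
        m → r = False
Both conjuncts True, so the formula holds.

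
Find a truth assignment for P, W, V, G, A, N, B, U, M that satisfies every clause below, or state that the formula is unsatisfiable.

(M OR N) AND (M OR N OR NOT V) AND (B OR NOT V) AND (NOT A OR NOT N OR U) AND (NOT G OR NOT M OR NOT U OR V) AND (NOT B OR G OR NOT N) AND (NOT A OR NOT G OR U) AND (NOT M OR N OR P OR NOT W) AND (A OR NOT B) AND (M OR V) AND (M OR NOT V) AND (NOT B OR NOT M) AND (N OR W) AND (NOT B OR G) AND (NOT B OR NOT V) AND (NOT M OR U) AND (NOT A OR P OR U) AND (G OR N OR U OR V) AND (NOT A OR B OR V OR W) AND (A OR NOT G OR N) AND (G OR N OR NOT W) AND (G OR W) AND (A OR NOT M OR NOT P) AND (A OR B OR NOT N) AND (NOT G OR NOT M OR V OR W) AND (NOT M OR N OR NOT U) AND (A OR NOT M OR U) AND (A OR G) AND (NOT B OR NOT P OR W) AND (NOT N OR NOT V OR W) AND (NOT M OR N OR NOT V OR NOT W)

Set P = False.
Try W = False:
  (N OR W) forces N = True.
  (G OR W) forces G = True.
  (NOT N OR NOT V OR W) forces V = False.
  (M OR V) forces M = True.
  clause (NOT G OR NOT M OR V OR W) is falsified — backtrack.
So W = True.
Set V = False.
  then (M OR V) forces M = True.
  then (NOT B OR NOT M) forces B = False.
  then (NOT M OR U) forces U = True.
  then (NOT M OR N OR NOT U) forces N = True.
  then (NOT G OR NOT M OR NOT U OR V) forces G = False.
  then (A OR B OR NOT N) forces A = True.
All clauses satisfied.

P = False, W = True, V = False, G = False, A = True, N = True, B = False, U = True, M = True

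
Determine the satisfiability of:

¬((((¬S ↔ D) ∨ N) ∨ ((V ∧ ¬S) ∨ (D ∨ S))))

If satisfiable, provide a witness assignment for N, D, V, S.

N = False, D = False, V = False, S = False

  ¬((((¬S ↔ D) ∨ N) ∨ ((V ∧ ¬S) ∨ (D ∨ S)))) = True
    ((¬S ↔ D) ∨ N) ∨ ((V ∧ ¬S) ∨ (D ∨ S)) = False
      (¬S ↔ D) ∨ N = False
        ¬S ↔ D = False
          ¬S = True
      (V ∧ ¬S) ∨ (D ∨ S) = False
        V ∧ ¬S = False
          ¬S = True
        D ∨ S = False
The formula evaluates to True.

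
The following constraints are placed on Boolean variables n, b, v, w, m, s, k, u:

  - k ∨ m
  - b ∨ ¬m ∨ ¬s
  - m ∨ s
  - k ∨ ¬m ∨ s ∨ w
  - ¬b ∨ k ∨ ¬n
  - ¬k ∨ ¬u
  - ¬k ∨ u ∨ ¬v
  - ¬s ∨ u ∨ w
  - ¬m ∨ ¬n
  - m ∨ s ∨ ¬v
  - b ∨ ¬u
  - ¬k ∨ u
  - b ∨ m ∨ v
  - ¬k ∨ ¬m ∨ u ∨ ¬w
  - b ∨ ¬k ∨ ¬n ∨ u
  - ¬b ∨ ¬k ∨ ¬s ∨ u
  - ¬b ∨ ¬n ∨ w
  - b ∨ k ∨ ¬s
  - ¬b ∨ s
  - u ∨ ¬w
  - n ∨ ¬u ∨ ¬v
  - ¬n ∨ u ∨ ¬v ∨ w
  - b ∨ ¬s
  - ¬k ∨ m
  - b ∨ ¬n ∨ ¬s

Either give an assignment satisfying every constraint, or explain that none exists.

Try n = True:
  (¬m ∨ ¬n) forces m = False.
  (k ∨ m) forces k = True.
  clause (¬k ∨ m) is falsified — backtrack.
So n = False.
Set b = True.
  then (¬b ∨ s) forces s = True.
Set v = False.
Set w = False.
  then (¬s ∨ u ∨ w) forces u = True.
  then (¬k ∨ ¬u) forces k = False.
  then (k ∨ m) forces m = True.
All clauses satisfied.

n = False, b = True, v = False, w = False, m = True, s = True, k = False, u = True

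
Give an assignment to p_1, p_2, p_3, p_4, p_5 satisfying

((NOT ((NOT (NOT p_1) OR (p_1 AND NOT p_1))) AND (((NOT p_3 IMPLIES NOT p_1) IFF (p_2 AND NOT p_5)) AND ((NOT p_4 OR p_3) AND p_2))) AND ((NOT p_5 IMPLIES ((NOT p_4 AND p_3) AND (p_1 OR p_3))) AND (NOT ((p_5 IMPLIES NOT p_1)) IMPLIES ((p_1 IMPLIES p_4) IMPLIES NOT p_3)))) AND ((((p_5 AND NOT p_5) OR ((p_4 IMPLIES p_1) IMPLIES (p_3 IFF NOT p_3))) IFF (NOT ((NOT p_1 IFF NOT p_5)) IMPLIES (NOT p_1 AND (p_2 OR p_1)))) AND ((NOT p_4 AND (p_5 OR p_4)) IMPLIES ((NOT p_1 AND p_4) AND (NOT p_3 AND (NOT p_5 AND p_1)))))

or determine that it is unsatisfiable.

Unsatisfiable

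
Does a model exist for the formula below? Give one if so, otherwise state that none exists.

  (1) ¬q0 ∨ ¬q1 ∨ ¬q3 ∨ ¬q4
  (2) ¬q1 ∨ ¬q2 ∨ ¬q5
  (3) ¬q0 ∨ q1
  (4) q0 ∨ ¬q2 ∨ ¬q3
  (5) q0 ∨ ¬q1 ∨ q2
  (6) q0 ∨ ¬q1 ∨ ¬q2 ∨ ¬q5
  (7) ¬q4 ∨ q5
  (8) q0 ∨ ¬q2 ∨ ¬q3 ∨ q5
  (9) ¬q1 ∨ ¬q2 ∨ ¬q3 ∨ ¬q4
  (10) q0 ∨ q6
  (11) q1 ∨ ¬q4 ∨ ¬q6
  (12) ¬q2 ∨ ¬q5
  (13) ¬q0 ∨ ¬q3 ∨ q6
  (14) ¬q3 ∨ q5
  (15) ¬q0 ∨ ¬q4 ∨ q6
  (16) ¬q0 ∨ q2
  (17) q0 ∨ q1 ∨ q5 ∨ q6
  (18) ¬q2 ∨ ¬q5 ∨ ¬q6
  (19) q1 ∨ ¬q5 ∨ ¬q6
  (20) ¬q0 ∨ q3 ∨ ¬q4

Set q0 = False.
  then (q0 ∨ q6) forces q6 = True.
Set q1 = False.
  then (q1 ∨ ¬q4 ∨ ¬q6) forces q4 = False.
  then (q1 ∨ ¬q5 ∨ ¬q6) forces q5 = False.
  then (¬q3 ∨ q5) forces q3 = False.
Set q2 = False.
All clauses satisfied.

q0 = False, q1 = False, q2 = False, q3 = False, q4 = False, q5 = False, q6 = True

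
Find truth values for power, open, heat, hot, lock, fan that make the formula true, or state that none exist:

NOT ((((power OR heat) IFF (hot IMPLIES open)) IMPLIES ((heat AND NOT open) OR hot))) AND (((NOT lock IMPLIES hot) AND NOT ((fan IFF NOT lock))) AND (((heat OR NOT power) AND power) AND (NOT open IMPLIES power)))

power=T; open=T; heat=T; hot=F; lock=T; fan=T

  NOT ((((power OR heat) IFF (hot IMPLIES open)) IMPLIES ((heat AND NOT open) OR hot))) = True
    ((power OR heat) IFF (hot IMPLIES open)) IMPLIES ((heat AND NOT open) OR hot) = False
      (power OR heat) IFF (hot IMPLIES open) = True
        power OR heat = True
        hot IMPLIES open = True
      (heat AND NOT open) OR hot = False
        heat AND NOT open = False
          NOT open = False
  ((NOT lock IMPLIES hot) AND NOT ((fan IFF NOT lock))) AND (((heat OR NOT power) AND power) AND (NOT open IMPLIES power)) = True
    (NOT lock IMPLIES hot) AND NOT ((fan IFF NOT lock)) = True
      NOT lock IMPLIES hot = True
        NOT lock = False
      NOT ((fan IFF NOT lock)) = True
        fan IFF NOT lock = False
          NOT lock = False
    ((heat OR NOT power) AND power) AND (NOT open IMPLIES power) = True
      (heat OR NOT power) AND power = True
        heat OR NOT power = True
          NOT power = False
      NOT open IMPLIES power = True
        NOT open = False
Both conjuncts True, so the formula holds.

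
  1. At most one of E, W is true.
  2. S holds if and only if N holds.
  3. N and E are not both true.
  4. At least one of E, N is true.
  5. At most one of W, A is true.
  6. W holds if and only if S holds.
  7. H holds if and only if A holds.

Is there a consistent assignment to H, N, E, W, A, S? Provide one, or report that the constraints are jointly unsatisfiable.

H = False, N = True, E = False, W = True, A = False, S = True

  (1) {E, W}: 1 true — at most one ✓
  (2) S=T, N=T — same ✓
  (3) N=T, E=F — not both ✓
  (4) {E, N}: 1 true — at least one ✓
  (5) {W, A}: 1 true — at most one ✓
  (6) W=T, S=T — same ✓
  (7) H=F, A=F — same ✓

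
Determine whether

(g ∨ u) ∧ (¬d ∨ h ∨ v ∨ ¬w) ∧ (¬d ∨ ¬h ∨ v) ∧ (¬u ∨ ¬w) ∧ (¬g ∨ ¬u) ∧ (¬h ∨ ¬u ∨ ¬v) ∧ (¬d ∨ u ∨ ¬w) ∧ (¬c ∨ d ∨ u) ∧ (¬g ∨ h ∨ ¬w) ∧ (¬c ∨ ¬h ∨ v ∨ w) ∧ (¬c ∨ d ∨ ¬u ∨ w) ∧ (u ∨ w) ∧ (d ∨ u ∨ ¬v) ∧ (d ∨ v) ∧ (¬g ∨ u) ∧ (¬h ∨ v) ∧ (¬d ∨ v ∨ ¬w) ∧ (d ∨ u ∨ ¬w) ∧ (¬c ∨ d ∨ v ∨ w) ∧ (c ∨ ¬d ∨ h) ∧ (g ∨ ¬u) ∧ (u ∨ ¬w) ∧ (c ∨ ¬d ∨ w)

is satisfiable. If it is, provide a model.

Case g = True:
  (¬g ∨ ¬u) forces u = False.
  Clause (¬g ∨ u) is falsified — contradiction.
Case g = False:
  (g ∨ u) forces u = True.
  Clause (g ∨ ¬u) is falsified — contradiction.
Both cases fail, so the formula is unsatisfiable.

No satisfying assignment exists.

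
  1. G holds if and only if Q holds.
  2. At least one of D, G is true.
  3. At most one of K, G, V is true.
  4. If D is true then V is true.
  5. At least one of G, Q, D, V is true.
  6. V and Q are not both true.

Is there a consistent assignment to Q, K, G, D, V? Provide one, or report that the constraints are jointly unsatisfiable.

Q = False, K = False, G = False, D = True, V = True

  (1) G=F, Q=F — same ✓
  (2) {D, G}: 1 true — at least one ✓
  (3) {K, G, V}: 1 true — at most one ✓
  (4) D=T ⇒ V: T ✓
  (5) {G, Q, D, V}: 2 true — at least one ✓
  (6) V=T, Q=F — not both ✓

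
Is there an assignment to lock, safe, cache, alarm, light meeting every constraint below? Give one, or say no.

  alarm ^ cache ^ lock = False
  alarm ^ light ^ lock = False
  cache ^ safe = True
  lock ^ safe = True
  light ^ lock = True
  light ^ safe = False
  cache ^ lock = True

Adding constraints 1, 2, 3, 4, 5 mod 2: every variable appears an even number of times on the left, so the left side is 0.
But the right sides sum to 1 (mod 2). 0 ≠ 1 — the system is inconsistent.

UNSATISFIABLE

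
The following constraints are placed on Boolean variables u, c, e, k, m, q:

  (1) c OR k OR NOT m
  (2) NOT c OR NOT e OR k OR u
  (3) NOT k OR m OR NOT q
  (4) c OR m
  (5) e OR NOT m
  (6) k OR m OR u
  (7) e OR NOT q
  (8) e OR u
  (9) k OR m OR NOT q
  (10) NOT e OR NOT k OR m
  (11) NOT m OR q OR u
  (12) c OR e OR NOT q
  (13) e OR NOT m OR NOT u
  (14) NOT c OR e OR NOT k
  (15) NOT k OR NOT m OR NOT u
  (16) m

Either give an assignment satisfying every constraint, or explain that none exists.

Unit clause (m) forces m = True.
In (e OR NOT m) only e is left, so e = True.
Set u = False.
  then (NOT m OR q OR u) forces q = True.
Set c = False.
  then (c OR k OR NOT m) forces k = True.
All clauses satisfied.

u: False; c: False; e: True; k: True; m: True; q: True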